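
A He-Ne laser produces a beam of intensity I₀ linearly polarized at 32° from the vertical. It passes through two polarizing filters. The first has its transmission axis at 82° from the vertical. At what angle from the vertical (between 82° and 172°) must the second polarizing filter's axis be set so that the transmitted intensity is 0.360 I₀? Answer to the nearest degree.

I₁ = I₀ cos²(82° − 32°) = I₀ cos²(50°) = 0.4132 I₀.
Need I₂/I₀ = 0.36, so cos²(θ − 82°) = 0.36 / 0.4132 = 0.8713.
θ − 82° = arccos(√0.8713) = 21.0°, giving θ ≈ 82 + 21.0 = 103.0°.

θ ≈ 103°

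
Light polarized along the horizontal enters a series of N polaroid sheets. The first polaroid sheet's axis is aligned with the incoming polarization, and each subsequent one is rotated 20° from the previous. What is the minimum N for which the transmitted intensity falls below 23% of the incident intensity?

First polarizer is aligned with the polarization: full transmission.
Each further stage multiplies by cos²(20°) = 0.883.
After N polarizers: T = 0.883^(N−1). Require T < 0.23 ⇒ N−1 > ln(0.23)/ln(0.883) = 11.81, so N−1 ≥ 12 and N = 13.
Check: N=13 gives T = 0.2247 < 0.23; N=12 gives T = 0.2545.

N = 13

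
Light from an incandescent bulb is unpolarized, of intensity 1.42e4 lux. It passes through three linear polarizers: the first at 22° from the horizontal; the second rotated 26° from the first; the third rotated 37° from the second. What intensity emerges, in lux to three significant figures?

Unpolarized light through the first polarizer → I₁ = 1.42e4 lux/2 = 7100 lux, polarized at 22°.
I₂ = I₁ · cos²(26°) = 7100 · 0.8078 = 5736 lux.
I₃ = I₂ · cos²(37°) = 5736 · 0.6378 = 3658 lux.

I ≈ 3660 lux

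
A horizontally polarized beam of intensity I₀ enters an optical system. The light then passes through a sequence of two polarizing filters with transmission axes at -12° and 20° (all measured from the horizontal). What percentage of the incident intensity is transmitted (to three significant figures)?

≈ 68.8%

I₁ = I₀ cos²(-12° − 0°) = I₀ cos²(12°) = 0.9568 I₀.
I₂ = I₁ cos²(20° + 12°) = 0.9568 I₀ · cos²(32°) = 0.6881 I₀.
That is 68.81% of the incident intensity.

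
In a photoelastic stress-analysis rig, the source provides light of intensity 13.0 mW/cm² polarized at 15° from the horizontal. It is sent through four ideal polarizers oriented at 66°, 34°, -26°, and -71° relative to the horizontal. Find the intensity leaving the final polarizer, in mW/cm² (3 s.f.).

I₁ = 13.0 mW/cm² · cos²(51°) = 5.149 mW/cm².
I₂ = I₁ · cos²(32°) = 5.149 · 0.7192 = 3.703 mW/cm².
I₃ = I₂ · cos²(60°) = 3.703 · 0.25 = 0.9257 mW/cm².
I₄ = I₃ · cos²(45°) = 0.9257 · 0.5 = 0.4628 mW/cm².

I ≈ 0.463 mW/cm²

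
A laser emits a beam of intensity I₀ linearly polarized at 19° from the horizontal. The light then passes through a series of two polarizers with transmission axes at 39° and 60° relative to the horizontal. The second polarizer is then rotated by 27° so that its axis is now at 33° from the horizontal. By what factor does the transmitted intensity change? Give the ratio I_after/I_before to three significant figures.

Before rotation:
I₁ = I₀ cos²(39° − 19°) = I₀ cos²(20°) = 0.883 I₀.
I₂ = I₁ cos²(60° − 39°) = 0.883 I₀ · cos²(21°) = 0.7696 I₀.
After rotation:
I₁ = I₀ cos²(39° − 19°) = I₀ cos²(20°) = 0.883 I₀.
I₂ = I₁ cos²(33° − 39°) = 0.883 I₀ · cos²(6°) = 0.8734 I₀.
Ratio = 0.8734 / 0.7696 = 1.135.

I_new/I_old ≈ 1.13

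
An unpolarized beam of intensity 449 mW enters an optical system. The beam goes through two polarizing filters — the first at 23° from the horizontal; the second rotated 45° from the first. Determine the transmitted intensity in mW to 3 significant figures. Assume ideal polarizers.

Unpolarized light through the first polarizer → I₁ = 449 mW/2 = 224.5 mW, polarized at 23°.
I₂ = I₁ · cos²(45°) = 224.5 · 0.5 = 112.3 mW.

I ≈ 112 mW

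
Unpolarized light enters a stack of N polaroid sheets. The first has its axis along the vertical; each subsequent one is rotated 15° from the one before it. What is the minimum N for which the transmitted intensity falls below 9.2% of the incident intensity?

First polarizer halves the unpolarized light: factor 1/2.
Each further stage multiplies by cos²(15°) = 0.933.
After N polarizers: T = 0.5·0.933^(N−1). Require T < 0.092 ⇒ N−1 > ln(0.092/0.5)/ln(0.933) = 24.41, so N−1 ≥ 25 and N = 26.
Check: N=26 gives T = 0.08834 < 0.092; N=25 gives T = 0.09468.

N = 26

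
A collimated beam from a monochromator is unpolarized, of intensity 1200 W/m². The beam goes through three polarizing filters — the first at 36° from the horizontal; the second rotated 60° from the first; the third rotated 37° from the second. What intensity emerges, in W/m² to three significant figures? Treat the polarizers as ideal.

I ≈ 95.7 W/m²

Unpolarized light through the first polarizer → I₁ = 1200 W/m²/2 = 600 W/m², polarized at 36°.
I₂ = I₁ · cos²(60°) = 600 · 0.25 = 150 W/m².
I₃ = I₂ · cos²(37°) = 150 · 0.6378 = 95.67 W/m².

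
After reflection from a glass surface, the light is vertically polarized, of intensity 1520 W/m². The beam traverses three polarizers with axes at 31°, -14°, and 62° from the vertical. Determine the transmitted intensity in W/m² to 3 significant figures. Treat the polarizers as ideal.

I ≈ 32.7 W/m²

I₁ = 1520 W/m² · cos²(31°) = 1117 W/m².
I₂ = I₁ · cos²(45°) = 1117 · 0.5 = 558.4 W/m².
I₃ = I₂ · cos²(76°) = 558.4 · 0.05853 = 32.68 W/m².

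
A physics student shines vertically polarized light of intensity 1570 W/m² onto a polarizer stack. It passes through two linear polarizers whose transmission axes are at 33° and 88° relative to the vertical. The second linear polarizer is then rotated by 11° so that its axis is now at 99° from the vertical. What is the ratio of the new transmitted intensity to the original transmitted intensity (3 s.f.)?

I_new/I_old ≈ 0.503

Before rotation:
By Malus's law, I₁ = I₀ cos²(33° − 0°) = I₀ cos²(33°) = 0.7034 I₀.
I₂ = I₁ cos²(88° − 33°) = 0.7034 I₀ · cos²(55°) = 0.2314 I₀.
After rotation:
I₁ = I₀ cos²(33° − 0°) = I₀ cos²(33°) = 0.7034 I₀.
I₂ = I₁ cos²(99° − 33°) = 0.7034 I₀ · cos²(66°) = 0.1164 I₀.
Ratio = 0.1164 / 0.2314 = 0.5029.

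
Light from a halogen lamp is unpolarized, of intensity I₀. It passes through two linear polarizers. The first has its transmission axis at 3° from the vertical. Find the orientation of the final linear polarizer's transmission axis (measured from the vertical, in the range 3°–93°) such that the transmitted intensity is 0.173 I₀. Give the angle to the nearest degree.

θ ≈ 57°

Unpolarized light through the first polarizer → I₁ = ½ I₀, now polarized at 3°.
Need I₂/I₀ = 0.173, so cos²(θ − 3°) = 0.173 / 0.5 = 0.346.
θ − 3° = arccos(√0.346) = 54.0°, giving θ ≈ 3 + 54.0 = 57.0°.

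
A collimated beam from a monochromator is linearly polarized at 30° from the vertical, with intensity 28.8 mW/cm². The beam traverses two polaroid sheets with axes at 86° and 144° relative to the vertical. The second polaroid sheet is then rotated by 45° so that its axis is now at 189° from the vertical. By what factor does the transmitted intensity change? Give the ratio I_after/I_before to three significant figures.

Before rotation:
By Malus's law, I₁ = I₀ cos²(86° − 30°) = I₀ cos²(56°) = 0.3127 I₀.
I₂ = I₁ cos²(144° − 86°) = 0.3127 I₀ · cos²(58°) = 0.08781 I₀.
After rotation:
I₁ = I₀ cos²(86° − 30°) = I₀ cos²(56°) = 0.3127 I₀.
Angle between axes 1 and 2: 77°. I₂ = 0.3127 I₀ · cos²(77°) = 0.01582 I₀.
Ratio = 0.01582 / 0.08781 = 0.1802.

I_new/I_old ≈ 0.180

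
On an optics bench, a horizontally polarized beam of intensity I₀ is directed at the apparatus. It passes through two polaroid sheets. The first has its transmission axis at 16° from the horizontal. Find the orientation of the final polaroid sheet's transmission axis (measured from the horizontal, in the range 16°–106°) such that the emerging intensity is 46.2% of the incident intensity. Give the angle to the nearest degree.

θ ≈ 61°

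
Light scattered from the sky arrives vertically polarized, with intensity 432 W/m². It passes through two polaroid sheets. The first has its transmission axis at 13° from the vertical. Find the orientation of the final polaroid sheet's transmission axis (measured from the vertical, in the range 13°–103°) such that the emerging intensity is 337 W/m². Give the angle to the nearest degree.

θ ≈ 38°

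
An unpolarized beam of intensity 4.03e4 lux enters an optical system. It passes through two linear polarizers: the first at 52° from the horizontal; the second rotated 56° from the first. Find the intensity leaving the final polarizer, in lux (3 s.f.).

I ≈ 6300 lux

Unpolarized light through the first polarizer → I₁ = 4.03e4 lux/2 = 2.015e+04 lux, polarized at 52°.
I₂ = I₁ · cos²(56°) = 2.015e+04 · 0.3127 = 6301 lux.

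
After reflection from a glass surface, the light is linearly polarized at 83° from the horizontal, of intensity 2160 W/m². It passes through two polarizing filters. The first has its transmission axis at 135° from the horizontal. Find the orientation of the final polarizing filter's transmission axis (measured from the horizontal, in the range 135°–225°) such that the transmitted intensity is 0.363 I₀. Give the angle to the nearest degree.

I₁ = I₀ cos²(135° − 83°) = I₀ cos²(52°) = 0.379 I₀.
Need I₂/I₀ = 0.363, so cos²(θ − 135°) = 0.363 / 0.379 = 0.9577.
θ − 135° = arccos(√0.9577) = 11.9°, giving θ ≈ 135 + 11.9 = 146.9°.

θ ≈ 147°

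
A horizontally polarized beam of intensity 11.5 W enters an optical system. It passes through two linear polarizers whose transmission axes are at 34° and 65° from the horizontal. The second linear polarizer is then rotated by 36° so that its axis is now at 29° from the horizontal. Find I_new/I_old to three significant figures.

I_new/I_old ≈ 1.35

Before rotation:
I₁ = I₀ cos²(34° − 0°) = I₀ cos²(34°) = 0.6873 I₀.
I₂ = I₁ cos²(65° − 34°) = 0.6873 I₀ · cos²(31°) = 0.505 I₀.
After rotation:
I₁ = I₀ cos²(34° − 0°) = I₀ cos²(34°) = 0.6873 I₀.
I₂ = I₁ cos²(29° − 34°) = 0.6873 I₀ · cos²(5°) = 0.6821 I₀.
Ratio = 0.6821 / 0.505 = 1.351.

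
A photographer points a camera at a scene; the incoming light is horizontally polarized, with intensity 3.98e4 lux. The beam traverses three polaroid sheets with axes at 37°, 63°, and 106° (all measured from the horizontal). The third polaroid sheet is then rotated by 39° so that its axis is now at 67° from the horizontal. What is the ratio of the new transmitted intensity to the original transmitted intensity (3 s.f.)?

Before rotation:
I₁ = I₀ cos²(37° − 0°) = I₀ cos²(37°) = 0.6378 I₀.
I₂ = I₁ cos²(63° − 37°) = 0.6378 I₀ · cos²(26°) = 0.5152 I₀.
I₃ = I₂ cos²(106° − 63°) = 0.5152 I₀ · cos²(43°) = 0.2756 I₀.
After rotation:
I₁ = I₀ cos²(37° − 0°) = I₀ cos²(37°) = 0.6378 I₀.
I₂ = I₁ cos²(63° − 37°) = 0.6378 I₀ · cos²(26°) = 0.5152 I₀.
I₃ = I₂ cos²(67° − 63°) = 0.5152 I₀ · cos²(4°) = 0.5127 I₀.
Ratio = 0.5127 / 0.2756 = 1.86.

I_new/I_old ≈ 1.86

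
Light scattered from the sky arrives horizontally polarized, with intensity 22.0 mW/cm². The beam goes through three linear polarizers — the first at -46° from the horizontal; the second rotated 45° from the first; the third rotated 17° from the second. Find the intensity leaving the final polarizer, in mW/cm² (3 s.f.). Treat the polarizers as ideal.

I ≈ 4.85 mW/cm²

By Malus's law, I₁ = 22.0 mW/cm² · cos²(46°) = 10.62 mW/cm².
I₂ = I₁ · cos²(45°) = 10.62 · 0.5 = 5.308 mW/cm².
I₃ = I₂ · cos²(17°) = 5.308 · 0.9145 = 4.854 mW/cm².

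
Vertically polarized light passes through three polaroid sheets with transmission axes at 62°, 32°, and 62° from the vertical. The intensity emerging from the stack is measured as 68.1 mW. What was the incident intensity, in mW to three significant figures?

By Malus's law, I₁ = I₀ cos²(62° − 0°) = I₀ cos²(62°) = 0.2204 I₀.
I₂ = I₁ cos²(32° − 62°) = 0.2204 I₀ · cos²(30°) = 0.1653 I₀.
I₃ = I₂ cos²(62° − 32°) = 0.1653 I₀ · cos²(30°) = 0.124 I₀.
So 68.1 mW = 0.124 I₀, giving I₀ = 68.1/0.124 = 549.3 mW.

I₀ ≈ 549 mW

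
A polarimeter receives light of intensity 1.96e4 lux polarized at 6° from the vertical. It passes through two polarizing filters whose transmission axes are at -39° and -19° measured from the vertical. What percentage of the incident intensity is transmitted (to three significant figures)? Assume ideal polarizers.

≈ 44.2%

By Malus's law, I₁ = 1.96e4 lux · cos²(45°) = 9800 lux.
I₂ = I₁ · cos²(20°) = 9800 · 0.883 = 8654 lux.
That is 44.15% of the incident intensity.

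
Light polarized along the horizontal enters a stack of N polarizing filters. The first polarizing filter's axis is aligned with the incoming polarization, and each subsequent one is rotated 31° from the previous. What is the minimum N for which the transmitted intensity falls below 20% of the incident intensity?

First polarizer is aligned with the polarization: full transmission.
Each further stage multiplies by cos²(31°) = 0.7347.
After N polarizers: T = 0.7347^(N−1). Require T < 0.20 ⇒ N−1 > ln(0.20)/ln(0.7347) = 5.22, so N−1 ≥ 6 and N = 7.
Check: N=7 gives T = 0.1573 < 0.20; N=6 gives T = 0.2141.

N = 7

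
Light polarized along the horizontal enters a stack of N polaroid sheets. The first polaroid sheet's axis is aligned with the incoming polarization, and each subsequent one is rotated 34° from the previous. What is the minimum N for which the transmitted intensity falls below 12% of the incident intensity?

First polarizer is aligned with the polarization: full transmission.
Each further stage multiplies by cos²(34°) = 0.6873.
After N polarizers: T = 0.6873^(N−1). Require T < 0.12 ⇒ N−1 > ln(0.12)/ln(0.6873) = 5.65, so N−1 ≥ 6 and N = 7.
Check: N=7 gives T = 0.1054 < 0.12; N=6 gives T = 0.1534.

N = 7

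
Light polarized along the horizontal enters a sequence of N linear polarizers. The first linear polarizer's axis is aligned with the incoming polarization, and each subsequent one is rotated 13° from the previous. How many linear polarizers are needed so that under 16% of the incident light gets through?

First polarizer is aligned with the polarization: full transmission.
Each further stage multiplies by cos²(13°) = 0.9494.
After N polarizers: T = 0.9494^(N−1). Require T < 0.16 ⇒ N−1 > ln(0.16)/ln(0.9494) = 35.29, so N−1 ≥ 36 and N = 37.
Check: N=37 gives T = 0.1542 < 0.16; N=36 gives T = 0.1624.

N = 37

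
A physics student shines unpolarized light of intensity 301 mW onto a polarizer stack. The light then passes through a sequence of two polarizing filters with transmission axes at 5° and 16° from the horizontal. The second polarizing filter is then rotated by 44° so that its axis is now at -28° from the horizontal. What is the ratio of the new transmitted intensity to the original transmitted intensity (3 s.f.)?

Before rotation:
Unpolarized light through the first polarizer → I₁ = ½ I₀, now polarized at 5°.
I₂ = I₁ cos²(16° − 5°) = 0.5 I₀ · cos²(11°) = 0.4818 I₀.
After rotation:
Unpolarized light through the first polarizer → I₁ = ½ I₀, now polarized at 5°.
I₂ = I₁ cos²(-28° − 5°) = 0.5 I₀ · cos²(33°) = 0.3517 I₀.
Ratio = 0.3517 / 0.4818 = 0.7299.

I_new/I_old ≈ 0.730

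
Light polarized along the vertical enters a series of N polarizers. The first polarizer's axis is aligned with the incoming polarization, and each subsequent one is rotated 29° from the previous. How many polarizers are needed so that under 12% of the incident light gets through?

N = 9

First polarizer is aligned with the polarization: full transmission.
Each further stage multiplies by cos²(29°) = 0.765.
After N polarizers: T = 0.765^(N−1). Require T < 0.12 ⇒ N−1 > ln(0.12)/ln(0.765) = 7.91, so N−1 ≥ 8 and N = 9.
Check: N=9 gives T = 0.1172 < 0.12; N=8 gives T = 0.1533.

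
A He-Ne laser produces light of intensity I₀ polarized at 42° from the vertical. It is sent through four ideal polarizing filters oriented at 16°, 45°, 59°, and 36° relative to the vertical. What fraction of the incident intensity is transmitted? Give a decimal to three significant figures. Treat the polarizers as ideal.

≈ 0.493 I₀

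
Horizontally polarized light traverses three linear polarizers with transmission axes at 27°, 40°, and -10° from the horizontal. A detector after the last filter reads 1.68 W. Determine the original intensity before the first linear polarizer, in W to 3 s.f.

I₁ = I₀ cos²(27° − 0°) = I₀ cos²(27°) = 0.7939 I₀.
I₂ = I₁ cos²(40° − 27°) = 0.7939 I₀ · cos²(13°) = 0.7537 I₀.
I₃ = I₂ cos²(-10° − 40°) = 0.7537 I₀ · cos²(50°) = 0.3114 I₀.
So 1.68 W = 0.3114 I₀, giving I₀ = 1.68/0.3114 = 5.395 W.

I₀ ≈ 5.39 W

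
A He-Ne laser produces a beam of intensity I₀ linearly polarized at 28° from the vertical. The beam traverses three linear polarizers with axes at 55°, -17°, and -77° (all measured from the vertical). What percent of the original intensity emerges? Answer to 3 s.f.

≈ 1.90%

I₁ = I₀ cos²(55° − 28°) = I₀ cos²(27°) = 0.7939 I₀.
I₂ = I₁ cos²(-17° − 55°) = 0.7939 I₀ · cos²(72°) = 0.07581 I₀.
I₃ = I₂ cos²(-77° + 17°) = 0.07581 I₀ · cos²(60°) = 0.01895 I₀.
That is 1.895% of the incident intensity.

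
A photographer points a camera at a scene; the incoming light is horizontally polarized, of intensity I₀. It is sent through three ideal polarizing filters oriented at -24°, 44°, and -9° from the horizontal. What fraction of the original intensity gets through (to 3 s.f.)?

≈ 0.0424 I₀

I₁ = I₀ cos²(-24° − 0°) = I₀ cos²(24°) = 0.8346 I₀.
I₂ = I₁ cos²(44° + 24°) = 0.8346 I₀ · cos²(68°) = 0.1171 I₀.
I₃ = I₂ cos²(-9° − 44°) = 0.1171 I₀ · cos²(53°) = 0.04242 I₀.
Transmitted fraction = 0.04242.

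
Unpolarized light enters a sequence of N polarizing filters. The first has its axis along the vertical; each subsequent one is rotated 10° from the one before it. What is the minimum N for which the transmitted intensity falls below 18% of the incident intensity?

N = 35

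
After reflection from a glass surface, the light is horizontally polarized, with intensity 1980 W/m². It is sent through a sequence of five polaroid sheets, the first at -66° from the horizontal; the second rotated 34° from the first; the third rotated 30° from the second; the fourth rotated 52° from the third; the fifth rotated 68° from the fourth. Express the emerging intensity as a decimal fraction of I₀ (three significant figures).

I₁ = 1980 W/m² · cos²(66°) = 327.6 W/m².
I₂ = I₁ · cos²(34°) = 327.6 · 0.6873 = 225.1 W/m².
I₃ = I₂ · cos²(30°) = 225.1 · 0.75 = 168.9 W/m².
I₄ = I₃ · cos²(52°) = 168.9 · 0.379 = 64 W/m².
I₅ = I₄ · cos²(68°) = 64 · 0.1403 = 8.981 W/m².
Transmitted fraction = 0.004536.

I/I₀ ≈ 0.00454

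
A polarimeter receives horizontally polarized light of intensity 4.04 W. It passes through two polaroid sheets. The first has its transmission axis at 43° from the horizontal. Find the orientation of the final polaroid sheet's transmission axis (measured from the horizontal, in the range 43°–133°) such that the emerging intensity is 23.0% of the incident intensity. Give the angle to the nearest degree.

θ ≈ 92°

I₁ = I₀ cos²(43° − 0°) = I₀ cos²(43°) = 0.5349 I₀.
Need I₂/I₀ = 0.23, so cos²(θ − 43°) = 0.23 / 0.5349 = 0.43.
θ − 43° = arccos(√0.43) = 49.0°, giving θ ≈ 43 + 49.0 = 92.0°.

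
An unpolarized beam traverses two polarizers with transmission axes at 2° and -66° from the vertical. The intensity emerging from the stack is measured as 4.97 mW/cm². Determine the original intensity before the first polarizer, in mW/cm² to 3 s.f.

Unpolarized light through the first polarizer → I₁ = ½ I₀, now polarized at 2°.
I₂ = I₁ cos²(-66° − 2°) = 0.5 I₀ · cos²(68°) = 0.07017 I₀.
So 4.97 mW/cm² = 0.07017 I₀, giving I₀ = 4.97/0.07017 = 70.83 mW/cm².

I₀ ≈ 70.8 mW/cm²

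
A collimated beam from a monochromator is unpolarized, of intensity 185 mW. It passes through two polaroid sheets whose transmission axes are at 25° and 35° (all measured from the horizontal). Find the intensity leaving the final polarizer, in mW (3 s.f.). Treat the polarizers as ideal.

I ≈ 89.7 mW

Unpolarized light through the first polarizer → I₁ = 185 mW/2 = 92.5 mW, polarized at 25°.
I₂ = I₁ · cos²(10°) = 92.5 · 0.9698 = 89.71 mW.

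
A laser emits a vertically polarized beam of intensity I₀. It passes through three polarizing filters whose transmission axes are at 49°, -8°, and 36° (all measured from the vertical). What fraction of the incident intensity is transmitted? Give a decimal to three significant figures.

≈ 0.0661 I₀

I₁ = I₀ cos²(49° − 0°) = I₀ cos²(49°) = 0.4304 I₀.
I₂ = I₁ cos²(-8° − 49°) = 0.4304 I₀ · cos²(57°) = 0.1277 I₀.
I₃ = I₂ cos²(36° + 8°) = 0.1277 I₀ · cos²(44°) = 0.06607 I₀.
Transmitted fraction = 0.06607.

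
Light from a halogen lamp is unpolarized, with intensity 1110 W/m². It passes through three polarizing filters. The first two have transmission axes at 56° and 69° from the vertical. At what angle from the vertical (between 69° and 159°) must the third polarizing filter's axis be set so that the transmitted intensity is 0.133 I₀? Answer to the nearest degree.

θ ≈ 127°

Unpolarized light through the first polarizer → I₁ = ½ I₀, now polarized at 56°.
I₂ = I₁ cos²(69° − 56°) = 0.5 I₀ · cos²(13°) = 0.4747 I₀.
Need I₃/I₀ = 0.133, so cos²(θ − 69°) = 0.133 / 0.4747 = 0.2802.
θ − 69° = arccos(√0.2802) = 58.0°, giving θ ≈ 69 + 58.0 = 127.0°.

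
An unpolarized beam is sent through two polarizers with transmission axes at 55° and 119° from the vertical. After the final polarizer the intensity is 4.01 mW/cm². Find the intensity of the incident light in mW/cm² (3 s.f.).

Unpolarized light through the first polarizer → I₁ = ½ I₀, now polarized at 55°.
I₂ = I₁ cos²(119° − 55°) = 0.5 I₀ · cos²(64°) = 0.09608 I₀.
So 4.01 mW/cm² = 0.09608 I₀, giving I₀ = 4.01/0.09608 = 41.73 mW/cm².

I₀ ≈ 41.7 mW/cm²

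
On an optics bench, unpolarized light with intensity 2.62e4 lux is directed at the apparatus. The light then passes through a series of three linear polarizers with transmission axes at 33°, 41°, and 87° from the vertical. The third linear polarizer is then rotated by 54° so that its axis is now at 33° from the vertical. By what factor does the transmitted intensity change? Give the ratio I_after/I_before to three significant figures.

I_new/I_old ≈ 2.03

Before rotation:
Unpolarized light through the first polarizer → I₁ = ½ I₀, now polarized at 33°.
I₂ = I₁ cos²(41° − 33°) = 0.5 I₀ · cos²(8°) = 0.4903 I₀.
I₃ = I₂ cos²(87° − 41°) = 0.4903 I₀ · cos²(46°) = 0.2366 I₀.
After rotation:
Unpolarized light through the first polarizer → I₁ = ½ I₀, now polarized at 33°.
I₂ = I₁ cos²(41° − 33°) = 0.5 I₀ · cos²(8°) = 0.4903 I₀.
I₃ = I₂ cos²(33° − 41°) = 0.4903 I₀ · cos²(8°) = 0.4808 I₀.
Ratio = 0.4808 / 0.2366 = 2.032.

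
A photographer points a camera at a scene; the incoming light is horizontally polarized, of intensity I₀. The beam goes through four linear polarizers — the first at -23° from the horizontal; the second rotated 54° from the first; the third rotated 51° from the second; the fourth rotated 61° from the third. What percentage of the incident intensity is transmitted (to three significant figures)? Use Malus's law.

By Malus's law, I₁ = I₀ cos²(-23° − 0°) = I₀ cos²(23°) = 0.8473 I₀.
I₂ = I₁ cos²(54°) = 0.8473 · 0.3455 I₀ = 0.2927 I₀.
I₃ = I₂ cos²(51°) = 0.2927 · 0.396 I₀ = 0.1159 I₀.
I₄ = I₃ cos²(61°) = 0.1159 · 0.235 I₀ = 0.02725 I₀.
That is 2.725% of the incident intensity.

≈ 2.73%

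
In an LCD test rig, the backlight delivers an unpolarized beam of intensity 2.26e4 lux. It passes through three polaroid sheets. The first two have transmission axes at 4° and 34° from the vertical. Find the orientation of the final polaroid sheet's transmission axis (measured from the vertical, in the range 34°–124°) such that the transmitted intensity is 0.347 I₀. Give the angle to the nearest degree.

Unpolarized light through the first polarizer → I₁ = ½ I₀, now polarized at 4°.
I₂ = I₁ cos²(34° − 4°) = 0.5 I₀ · cos²(30°) = 0.375 I₀.
Need I₃/I₀ = 0.347, so cos²(θ − 34°) = 0.347 / 0.375 = 0.9253.
θ − 34° = arccos(√0.9253) = 15.9°, giving θ ≈ 34 + 15.9 = 49.9°.

θ ≈ 50°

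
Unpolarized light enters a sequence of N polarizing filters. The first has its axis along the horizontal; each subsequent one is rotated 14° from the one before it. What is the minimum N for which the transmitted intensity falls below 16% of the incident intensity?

First polarizer halves the unpolarized light: factor 1/2.
Each further stage multiplies by cos²(14°) = 0.9415.
After N polarizers: T = 0.5·0.9415^(N−1). Require T < 0.16 ⇒ N−1 > ln(0.16/0.5)/ln(0.9415) = 18.89, so N−1 ≥ 19 and N = 20.
Check: N=20 gives T = 0.159 < 0.16; N=19 gives T = 0.1689.

N = 20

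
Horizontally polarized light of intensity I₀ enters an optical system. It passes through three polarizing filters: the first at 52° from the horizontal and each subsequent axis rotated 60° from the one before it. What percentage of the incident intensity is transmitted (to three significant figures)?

≈ 2.37%

By Malus's law, I₁ = I₀ cos²(52° − 0°) = I₀ cos²(52°) = 0.379 I₀.
I₂ = I₁ cos²(60°) = 0.379 · 0.25 I₀ = 0.09476 I₀.
I₃ = I₂ cos²(60°) = 0.09476 · 0.25 I₀ = 0.02369 I₀.
That is 2.369% of the incident intensity.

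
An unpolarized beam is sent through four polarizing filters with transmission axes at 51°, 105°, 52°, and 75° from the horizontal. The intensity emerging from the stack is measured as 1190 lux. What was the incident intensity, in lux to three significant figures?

Unpolarized light through the first polarizer → I₁ = ½ I₀, now polarized at 51°.
I₂ = I₁ cos²(105° − 51°) = 0.5 I₀ · cos²(54°) = 0.1727 I₀.
I₃ = I₂ cos²(52° − 105°) = 0.1727 I₀ · cos²(53°) = 0.06257 I₀.
I₄ = I₃ cos²(75° − 52°) = 0.06257 I₀ · cos²(23°) = 0.05301 I₀.
So 1190 lux = 0.05301 I₀, giving I₀ = 1190/0.05301 = 2.245e+04 lux.

I₀ ≈ 2.24e4 lux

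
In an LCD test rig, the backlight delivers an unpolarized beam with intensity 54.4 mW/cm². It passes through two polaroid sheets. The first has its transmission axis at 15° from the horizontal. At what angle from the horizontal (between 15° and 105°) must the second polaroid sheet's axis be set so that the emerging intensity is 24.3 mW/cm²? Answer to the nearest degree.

Unpolarized light through the first polarizer → I₁ = ½ I₀, now polarized at 15°.
Target fraction: 24.3 / 54.4 mW/cm² = 0.4467 of I₀.
Need I₂/I₀ = 0.4467, so cos²(θ − 15°) = 0.4467 / 0.5 = 0.8934.
θ − 15° = arccos(√0.8934) = 19.1°, giving θ ≈ 15 + 19.1 = 34.1°.

θ ≈ 34°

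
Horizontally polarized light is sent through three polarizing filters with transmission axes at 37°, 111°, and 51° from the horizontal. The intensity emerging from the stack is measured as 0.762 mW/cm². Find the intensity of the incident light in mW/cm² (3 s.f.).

I₁ = I₀ cos²(37° − 0°) = I₀ cos²(37°) = 0.6378 I₀.
I₂ = I₁ cos²(111° − 37°) = 0.6378 I₀ · cos²(74°) = 0.04846 I₀.
I₃ = I₂ cos²(51° − 111°) = 0.04846 I₀ · cos²(60°) = 0.01211 I₀.
So 0.762 mW/cm² = 0.01211 I₀, giving I₀ = 0.762/0.01211 = 62.9 mW/cm².

I₀ ≈ 62.9 mW/cm²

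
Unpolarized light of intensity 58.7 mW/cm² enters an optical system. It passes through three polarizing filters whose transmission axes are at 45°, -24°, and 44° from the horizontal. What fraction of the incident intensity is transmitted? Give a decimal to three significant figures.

Unpolarized light through the first polarizer → I₁ = 58.7 mW/cm²/2 = 29.35 mW/cm², polarized at 45°.
I₂ = I₁ · cos²(69°) = 29.35 · 0.1284 = 3.769 mW/cm².
I₃ = I₂ · cos²(68°) = 3.769 · 0.1403 = 0.529 mW/cm².
Transmitted fraction = 0.009011.

I/I₀ ≈ 0.00901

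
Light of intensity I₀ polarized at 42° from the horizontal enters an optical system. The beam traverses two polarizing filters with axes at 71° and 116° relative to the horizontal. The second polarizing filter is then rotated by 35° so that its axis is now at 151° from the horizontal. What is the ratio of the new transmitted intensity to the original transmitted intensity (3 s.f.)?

I_new/I_old ≈ 0.0603

Before rotation:
I₁ = I₀ cos²(71° − 42°) = I₀ cos²(29°) = 0.765 I₀.
I₂ = I₁ cos²(116° − 71°) = 0.765 I₀ · cos²(45°) = 0.3825 I₀.
After rotation:
I₁ = I₀ cos²(71° − 42°) = I₀ cos²(29°) = 0.765 I₀.
I₂ = I₁ cos²(151° − 71°) = 0.765 I₀ · cos²(80°) = 0.02307 I₀.
Ratio = 0.02307 / 0.3825 = 0.06031.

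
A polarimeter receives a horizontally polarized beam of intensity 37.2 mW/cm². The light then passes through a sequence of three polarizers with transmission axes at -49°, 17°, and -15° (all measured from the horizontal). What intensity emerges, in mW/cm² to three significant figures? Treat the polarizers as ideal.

I₁ = 37.2 mW/cm² · cos²(49°) = 16.01 mW/cm².
I₂ = I₁ · cos²(66°) = 16.01 · 0.1654 = 2.649 mW/cm².
I₃ = I₂ · cos²(32°) = 2.649 · 0.7192 = 1.905 mW/cm².

I ≈ 1.91 mW/cm²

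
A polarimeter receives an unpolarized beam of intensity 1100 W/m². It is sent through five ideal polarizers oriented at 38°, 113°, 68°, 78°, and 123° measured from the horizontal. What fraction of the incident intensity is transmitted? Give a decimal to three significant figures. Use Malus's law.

I/I₀ ≈ 0.00812

Unpolarized light through the first polarizer → I₁ = 1100 W/m²/2 = 550 W/m², polarized at 38°.
I₂ = I₁ · cos²(75°) = 550 · 0.06699 = 36.84 W/m².
I₃ = I₂ · cos²(45°) = 36.84 · 0.5 = 18.42 W/m².
I₄ = I₃ · cos²(10°) = 18.42 · 0.9698 = 17.87 W/m².
I₅ = I₄ · cos²(45°) = 17.87 · 0.5 = 8.933 W/m².
Transmitted fraction = 0.008121.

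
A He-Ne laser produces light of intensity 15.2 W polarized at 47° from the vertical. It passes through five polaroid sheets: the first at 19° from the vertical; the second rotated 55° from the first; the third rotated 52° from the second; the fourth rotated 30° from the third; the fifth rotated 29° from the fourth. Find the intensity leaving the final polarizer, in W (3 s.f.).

I₁ = 15.2 W · cos²(28°) = 11.85 W.
I₂ = I₁ · cos²(55°) = 11.85 · 0.329 = 3.898 W.
I₃ = I₂ · cos²(52°) = 3.898 · 0.379 = 1.478 W.
I₄ = I₃ · cos²(30°) = 1.478 · 0.75 = 1.108 W.
I₅ = I₄ · cos²(29°) = 1.108 · 0.765 = 0.8478 W.

I ≈ 0.848 W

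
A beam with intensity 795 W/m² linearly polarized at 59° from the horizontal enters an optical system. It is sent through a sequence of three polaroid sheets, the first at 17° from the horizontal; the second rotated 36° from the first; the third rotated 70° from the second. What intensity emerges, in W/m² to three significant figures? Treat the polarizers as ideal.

I ≈ 33.6 W/m²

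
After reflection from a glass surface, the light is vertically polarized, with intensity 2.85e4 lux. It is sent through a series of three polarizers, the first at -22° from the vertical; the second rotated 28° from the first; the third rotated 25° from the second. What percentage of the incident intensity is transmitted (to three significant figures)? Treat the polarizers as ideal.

≈ 55.0%

By Malus's law, I₁ = 2.85e4 lux · cos²(22°) = 2.45e+04 lux.
I₂ = I₁ · cos²(28°) = 2.45e+04 · 0.7796 = 1.91e+04 lux.
I₃ = I₂ · cos²(25°) = 1.91e+04 · 0.8214 = 1.569e+04 lux.
That is 55.05% of the incident intensity.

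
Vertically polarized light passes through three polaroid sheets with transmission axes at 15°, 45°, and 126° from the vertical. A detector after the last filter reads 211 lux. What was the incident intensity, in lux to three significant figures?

I₀ ≈ 1.23e4 lux

I₁ = I₀ cos²(15° − 0°) = I₀ cos²(15°) = 0.933 I₀.
I₂ = I₁ cos²(45° − 15°) = 0.933 I₀ · cos²(30°) = 0.6998 I₀.
I₃ = I₂ cos²(126° − 45°) = 0.6998 I₀ · cos²(81°) = 0.01712 I₀.
So 211 lux = 0.01712 I₀, giving I₀ = 211/0.01712 = 1.232e+04 lux.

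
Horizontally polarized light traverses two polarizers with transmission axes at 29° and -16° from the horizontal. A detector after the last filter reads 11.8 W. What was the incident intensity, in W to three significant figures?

I₀ ≈ 30.9 W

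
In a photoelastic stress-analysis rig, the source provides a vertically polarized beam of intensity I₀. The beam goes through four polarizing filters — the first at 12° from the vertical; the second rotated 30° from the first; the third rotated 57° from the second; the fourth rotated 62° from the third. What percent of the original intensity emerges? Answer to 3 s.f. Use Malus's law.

By Malus's law, I₁ = I₀ cos²(12° − 0°) = I₀ cos²(12°) = 0.9568 I₀.
I₂ = I₁ cos²(30°) = 0.9568 · 0.75 I₀ = 0.7176 I₀.
I₃ = I₂ cos²(57°) = 0.7176 · 0.2966 I₀ = 0.2129 I₀.
I₄ = I₃ cos²(62°) = 0.2129 · 0.2204 I₀ = 0.04691 I₀.
That is 4.691% of the incident intensity.

≈ 4.69%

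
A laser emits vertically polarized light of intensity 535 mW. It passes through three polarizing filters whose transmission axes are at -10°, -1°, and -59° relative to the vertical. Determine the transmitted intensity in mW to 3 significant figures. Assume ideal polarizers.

I₁ = 535 mW · cos²(10°) = 518.9 mW.
I₂ = I₁ · cos²(9°) = 518.9 · 0.9755 = 506.2 mW.
I₃ = I₂ · cos²(58°) = 506.2 · 0.2808 = 142.1 mW.

I ≈ 142 mW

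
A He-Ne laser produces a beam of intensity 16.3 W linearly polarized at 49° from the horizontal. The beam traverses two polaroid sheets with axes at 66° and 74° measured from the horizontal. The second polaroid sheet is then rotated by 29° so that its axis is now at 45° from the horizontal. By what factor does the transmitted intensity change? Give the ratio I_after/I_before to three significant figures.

I_new/I_old ≈ 0.889

Before rotation:
I₁ = I₀ cos²(66° − 49°) = I₀ cos²(17°) = 0.9145 I₀.
I₂ = I₁ cos²(74° − 66°) = 0.9145 I₀ · cos²(8°) = 0.8968 I₀.
After rotation:
I₁ = I₀ cos²(66° − 49°) = I₀ cos²(17°) = 0.9145 I₀.
I₂ = I₁ cos²(45° − 66°) = 0.9145 I₀ · cos²(21°) = 0.7971 I₀.
Ratio = 0.7971 / 0.8968 = 0.8888.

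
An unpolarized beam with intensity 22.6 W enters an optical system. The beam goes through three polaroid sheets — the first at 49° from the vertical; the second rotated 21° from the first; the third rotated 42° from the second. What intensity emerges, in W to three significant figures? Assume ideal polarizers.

I ≈ 5.44 W

Unpolarized light through the first polarizer → I₁ = 22.6 W/2 = 11.3 W, polarized at 49°.
I₂ = I₁ · cos²(21°) = 11.3 · 0.8716 = 9.849 W.
I₃ = I₂ · cos²(42°) = 9.849 · 0.5523 = 5.439 W.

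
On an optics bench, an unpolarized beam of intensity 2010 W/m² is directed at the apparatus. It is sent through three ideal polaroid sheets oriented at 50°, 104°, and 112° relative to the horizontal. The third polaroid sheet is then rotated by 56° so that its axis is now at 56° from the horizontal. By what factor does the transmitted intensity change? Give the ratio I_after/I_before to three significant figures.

Before rotation:
Unpolarized light through the first polarizer → I₁ = ½ I₀, now polarized at 50°.
I₂ = I₁ cos²(104° − 50°) = 0.5 I₀ · cos²(54°) = 0.1727 I₀.
I₃ = I₂ cos²(112° − 104°) = 0.1727 I₀ · cos²(8°) = 0.1694 I₀.
After rotation:
Unpolarized light through the first polarizer → I₁ = ½ I₀, now polarized at 50°.
I₂ = I₁ cos²(104° − 50°) = 0.5 I₀ · cos²(54°) = 0.1727 I₀.
I₃ = I₂ cos²(56° − 104°) = 0.1727 I₀ · cos²(48°) = 0.07734 I₀.
Ratio = 0.07734 / 0.1694 = 0.4566.

I_new/I_old ≈ 0.457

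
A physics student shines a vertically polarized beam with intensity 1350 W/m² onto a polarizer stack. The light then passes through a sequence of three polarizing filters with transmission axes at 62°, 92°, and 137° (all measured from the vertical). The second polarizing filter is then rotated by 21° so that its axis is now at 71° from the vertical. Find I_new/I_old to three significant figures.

Before rotation:
I₁ = I₀ cos²(62° − 0°) = I₀ cos²(62°) = 0.2204 I₀.
I₂ = I₁ cos²(92° − 62°) = 0.2204 I₀ · cos²(30°) = 0.1653 I₀.
I₃ = I₂ cos²(137° − 92°) = 0.1653 I₀ · cos²(45°) = 0.08265 I₀.
After rotation:
I₁ = I₀ cos²(62° − 0°) = I₀ cos²(62°) = 0.2204 I₀.
I₂ = I₁ cos²(71° − 62°) = 0.2204 I₀ · cos²(9°) = 0.215 I₀.
I₃ = I₂ cos²(137° − 71°) = 0.215 I₀ · cos²(66°) = 0.03557 I₀.
Ratio = 0.03557 / 0.08265 = 0.4304.

I_new/I_old ≈ 0.430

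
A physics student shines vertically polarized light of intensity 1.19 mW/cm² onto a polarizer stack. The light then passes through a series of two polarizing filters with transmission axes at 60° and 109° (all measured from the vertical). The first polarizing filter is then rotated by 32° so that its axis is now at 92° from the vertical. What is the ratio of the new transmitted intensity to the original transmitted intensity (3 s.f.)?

Before rotation:
By Malus's law, I₁ = I₀ cos²(60° − 0°) = I₀ cos²(60°) = 0.25 I₀.
I₂ = I₁ cos²(109° − 60°) = 0.25 I₀ · cos²(49°) = 0.1076 I₀.
After rotation:
I₁ = I₀ cos²(92° − 0°) = I₀ cos²(88°) = 0.001218 I₀.
I₂ = I₁ cos²(109° − 92°) = 0.001218 I₀ · cos²(17°) = 0.001114 I₀.
Ratio = 0.001114 / 0.1076 = 0.01035.

I_new/I_old ≈ 0.0104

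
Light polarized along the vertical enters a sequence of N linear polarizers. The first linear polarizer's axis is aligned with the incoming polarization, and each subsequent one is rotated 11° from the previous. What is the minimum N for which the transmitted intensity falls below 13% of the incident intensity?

N = 57

First polarizer is aligned with the polarization: full transmission.
Each further stage multiplies by cos²(11°) = 0.9636.
After N polarizers: T = 0.9636^(N−1). Require T < 0.13 ⇒ N−1 > ln(0.13)/ln(0.9636) = 55.01, so N−1 ≥ 56 and N = 57.
Check: N=57 gives T = 0.1253 < 0.13; N=56 gives T = 0.1301.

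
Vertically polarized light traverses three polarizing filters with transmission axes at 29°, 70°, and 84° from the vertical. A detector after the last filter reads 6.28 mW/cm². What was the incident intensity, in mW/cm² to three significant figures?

I₀ ≈ 15.3 mW/cm²

By Malus's law, I₁ = I₀ cos²(29° − 0°) = I₀ cos²(29°) = 0.765 I₀.
I₂ = I₁ cos²(70° − 29°) = 0.765 I₀ · cos²(41°) = 0.4357 I₀.
I₃ = I₂ cos²(84° − 70°) = 0.4357 I₀ · cos²(14°) = 0.4102 I₀.
So 6.28 mW/cm² = 0.4102 I₀, giving I₀ = 6.28/0.4102 = 15.31 mW/cm².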